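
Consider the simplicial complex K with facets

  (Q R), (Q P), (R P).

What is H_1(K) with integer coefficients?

H_1 ≅ Z.

K has 3 vertices, 3 edges.
rank ∂_1 = 2, rank ∂_2 = 0 ⇒ b_1 = 3 − 2 − 0 = 1. So H_1 ≅ Z.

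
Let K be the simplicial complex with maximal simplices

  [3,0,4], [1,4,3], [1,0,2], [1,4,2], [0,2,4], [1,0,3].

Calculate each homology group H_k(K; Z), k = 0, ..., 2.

We work with the vertex ordering 0 < 1 < 2 < 3 < 4. The simplices of K, each written with vertices in increasing order, are:

  0-simplices (5): [0], [1], [2], [3], [4]
  1-simplices (9): [0,1], [0,2], [0,3], [0,4], [1,2], [1,3], [1,4], [2,4], [3,4]
  2-simplices (6): [0,1,2], [0,1,3], [0,2,4], [0,3,4], [1,2,4], [1,3,4]

so the chain groups are C_0 ≅ Z^5, C_1 ≅ Z^9, C_2 ≅ Z^6.

The boundary map ∂_1: C_1 → C_0 is given by ∂[p,q] = [q] − [p].
As a 5×9 matrix over Z this has rank 4, with invariant factors (1,1,1,1).

The boundary map ∂_2: C_2 → C_1 acts by ∂[p,q,r] = [q,r] − [p,r] + [p,q]. For instance
  ∂[0,2,4] = [2,4] − [0,4] + [0,2],
  ∂[0,3,4] = [3,4] − [0,4] + [0,3].
This gives a 9×6 integer matrix of rank 5; reducing to Smith normal form yields diagonal entries (1,1,1,1,1).

From H_k ≅ ker(∂_k) / im(∂_{k+1}) we obtain:

  H_0: rank C_0 − rank ∂_1 = 5 − 4 = 1, and the invariant factors of ∂_1 are all 1, so H_0 ≅ Z.
  H_1: rank ker ∂_1 − rank ∂_2 = (9 − 4) − 5 = 0, and the invariant factors of ∂_2 are all 1, so H_1 ≅ 0.
  H_2: rank ker ∂_2 − rank ∂_3 = (6 − 5) − 0 = 1, and there is no ∂_3, so H_2 ≅ Z.

As a check, the Euler characteristic is 5 − 9 + 6 = 2, which agrees with 1 − 0 + 1 = 2.

H_0 = Z,  H_1 = 0,  H_2 = Z.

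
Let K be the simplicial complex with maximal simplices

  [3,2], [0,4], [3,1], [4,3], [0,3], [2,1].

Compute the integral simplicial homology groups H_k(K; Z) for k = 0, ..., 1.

H_0 ≅ Z,  H_1 ≅ Z^2.

Fix the vertex order 0 < 1 < 2 < 3 < 4 and write every simplex with vertices in increasing order. Then dim K = 1 and the simplices of K are:

  0-simplices (5): [0], [1], [2], [3], [4]
  1-simplices (6): [0,3], [0,4], [1,2], [1,3], [2,3], [3,4]

giving chain groups C_0 ≅ Z^5, C_1 ≅ Z^6.

Boundary ∂_1: C_1 → C_0 maps an edge to its endpoints' difference, ∂[p,q] = q − p.
The 5×6 boundary matrix has rank 4 and Smith normal form diag(1,1,1,1).

Now H_k = ker ∂_k / im ∂_{k+1}, so:

  H_0: rank C_0 − rank ∂_1 = 5 − 4 = 1, and the invariant factors of ∂_1 are all 1, so H_0 ≅ Z.
  H_1: rank ker ∂_1 − rank ∂_2 = (6 − 4) − 0 = 2, and there is no ∂_2, so H_1 ≅ Z^2.

As a check, the Euler characteristic is 5 − 6 = -1, which agrees with 1 − 2 = -1.
(K is a triangulation of a wedge of 2 circles.)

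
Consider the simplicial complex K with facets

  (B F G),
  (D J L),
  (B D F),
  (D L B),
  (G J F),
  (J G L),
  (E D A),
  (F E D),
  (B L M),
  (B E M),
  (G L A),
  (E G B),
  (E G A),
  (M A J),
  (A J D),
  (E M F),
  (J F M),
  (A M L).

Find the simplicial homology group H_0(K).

Fix the vertex order A < B < D < E < F < G < J < L < M and write every simplex with vertices in increasing order. Then dim K = 2 and the simplices of K are:

  0-simplices (9): A, B, D, E, F, G, J, L, M
  1-simplices (27): AD, AE, AG, AJ, AL, AM, BD, BE, BF, BG, BL, BM, DE, DF, DJ, DL, EF, EG, EM, FG, FJ, FM, GJ, GL, JL, JM, LM
  2-simplices (18): ADE, ADJ, AEG, AGL, AJM, ALM, BDF, BDL, BEG, BEM, BFG, BLM, DEF, DJL, EFM, FGJ, FJM, GJL

giving chain groups C_0 ≅ Z^9, C_1 ≅ Z^27, C_2 ≅ Z^18.

Boundary ∂_1: C_1 → C_0 sends each edge [p,q] (with p < q) to q − p.
The 9×27 boundary matrix has rank 8 and Smith normal form diag(1,1,1,1,1,1,1,1).

∂_2: C_2 → C_1 sends each 2-simplex [p,q,r] to [q,r] − [p,r] + [p,q]. For instance
  ∂BEM = EM − BM + BE,
  ∂DEF = EF − DF + DE.
The 27×18 boundary matrix has rank 18 and Smith normal form diag(1,1,1,1,1,1,1,1,1,1,1,1,1,1,1,1,1,2).

Computing H_k = (kernel of ∂_k) / (image of ∂_{k+1}):

  H_0: rank C_0 − rank ∂_1 = 9 − 8 = 1, and the invariant factors of ∂_1 are all 1, so H_0 ≅ Z.

(K is a triangulation of the Klein bottle.)

H_0 = Z.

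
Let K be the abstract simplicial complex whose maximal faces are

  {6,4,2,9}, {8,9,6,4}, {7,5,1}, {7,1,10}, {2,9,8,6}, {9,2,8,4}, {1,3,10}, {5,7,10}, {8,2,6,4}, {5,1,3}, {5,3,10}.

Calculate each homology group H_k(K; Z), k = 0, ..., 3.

We work with the vertex ordering 1 < 2 < 3 < 4 < 5 < 6 < 7 < 8 < 9 < 10. The simplices of K, each written with vertices in increasing order, are:

  0-simplices (10): [1], [2], [3], [4], [5], [6], [7], [8], [9], [10]
  1-simplices (19): [1,3], [1,5], [1,7], [1,10], [2,4], [2,6], [2,8], [2,9], [3,5], [3,10], [4,6], [4,8], [4,9], [5,7], [5,10], [6,8], [6,9], [7,10], [8,9]
  2-simplices (16): [1,3,5], [1,3,10], [1,5,7], [1,7,10], [2,4,6], [2,4,8], [2,4,9], [2,6,8], [2,6,9], [2,8,9], [3,5,10], [4,6,8], [4,6,9], [4,8,9], [5,7,10], [6,8,9]
  3-simplices (5): [2,4,6,8], [2,4,6,9], [2,4,8,9], [2,6,8,9], [4,6,8,9]

giving chain groups C_0 ≅ Z^10, C_1 ≅ Z^19, C_2 ≅ Z^16, C_3 ≅ Z^5.

∂_1: C_1 → C_0 is given by ∂[p,q] = [q] − [p]. For instance
  ∂[4,6] = [6] − [4].
The resulting 10×19 matrix has rank 8, and its Smith normal form has invariant factors (1,1,1,1,1,1,1,1).

Boundary ∂_2: C_2 → C_1 maps a triangle to the signed sum of its edges. For instance
  ∂[1,7,10] = [7,10] − [1,10] + [1,7],
  ∂[2,4,6] = [4,6] − [2,6] + [2,4].
As a 19×16 matrix over Z this has rank 11, with invariant factors (1,1,1,1,1,1,1,1,1,1,1).

Boundary ∂_3: C_3 → C_2 sends each 3-simplex σ to the alternating sum Σ_i (−1)^i (σ with its i-th vertex removed). For instance
  ∂[2,4,8,9] = [4,8,9] − [2,8,9] + [2,4,9] − [2,4,8],
  ∂[2,4,6,9] = [4,6,9] − [2,6,9] + [2,4,9] − [2,4,6].
The resulting 16×5 matrix has rank 4, and its Smith normal form has invariant factors (1,1,1,1).

From H_k ≅ ker(∂_k) / im(∂_{k+1}) we obtain:

  H_0: rank C_0 − rank ∂_1 = 10 − 8 = 2, and the invariant factors of ∂_1 are all 1, so H_0 ≅ Z^2.
  H_1: rank ker ∂_1 − rank ∂_2 = (19 − 8) − 11 = 0, and the invariant factors of ∂_2 are all 1, so H_1 ≅ 0.
  H_2: rank ker ∂_2 − rank ∂_3 = (16 − 11) − 4 = 1, and the invariant factors of ∂_3 are all 1, so H_2 ≅ Z.
  H_3: rank ker ∂_3 − rank ∂_4 = (5 − 4) − 0 = 1, and there is no ∂_4, so H_3 ≅ Z.

As a check, the Euler characteristic is 10 − 19 + 16 − 5 = 2, which agrees with 2 − 0 + 1 − 1 = 2.
(K is a triangulation of the disjoint union of the 2-sphere S^2 and the 3-sphere S^3.)

H_0 = Z^2,  H_1 = 0,  H_2 = Z,  H_3 = Z.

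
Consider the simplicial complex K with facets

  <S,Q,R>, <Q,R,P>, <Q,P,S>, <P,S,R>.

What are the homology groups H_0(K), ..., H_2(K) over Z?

H_0 ≅ Z,  H_1 = 0,  H_2 ≅ Z.

Take the total order P < Q < R < S on the vertex set. Then K (dimension 2) consists of the simplices:

  0-simplices (4): P, Q, R, S
  1-simplices (6): PQ, PR, PS, QR, QS, RS
  2-simplices (4): PQR, PQS, PRS, QRS

so the chain groups are C_0 ≅ Z^4, C_1 ≅ Z^6, C_2 ≅ Z^4.

Boundary ∂_1: C_1 → C_0 maps an edge to its endpoints' difference, ∂[p,q] = q − p. For instance
  ∂PQ = Q − P.
As a 4×6 matrix over Z this has rank 3, with invariant factors (1,1,1).

∂_2: C_2 → C_1 sends each 2-simplex [p,q,r] to [q,r] − [p,r] + [p,q]. For instance
  ∂PQR = QR − PR + PQ,
  ∂PRS = RS − PS + PR.
The 6×4 boundary matrix has rank 3 and Smith normal form diag(1,1,1).

Reading off H_k = ker ∂_k / im ∂_{k+1}:

  H_0: rank C_0 − rank ∂_1 = 4 − 3 = 1, and the invariant factors of ∂_1 are all 1, so H_0 ≅ Z.
  H_1: rank ker ∂_1 − rank ∂_2 = (6 − 3) − 3 = 0, and the invariant factors of ∂_2 are all 1, so H_1 ≅ 0.
  H_2: rank ker ∂_2 − rank ∂_3 = (4 − 3) − 0 = 1, and there is no ∂_3, so H_2 ≅ Z.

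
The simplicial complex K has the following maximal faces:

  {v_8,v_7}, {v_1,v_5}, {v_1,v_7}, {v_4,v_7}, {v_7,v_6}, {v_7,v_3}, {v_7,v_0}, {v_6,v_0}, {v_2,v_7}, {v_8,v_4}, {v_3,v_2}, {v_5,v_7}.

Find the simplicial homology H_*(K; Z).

K has 9 vertices, 12 edges.
rank ∂_0 = 0, rank ∂_1 = 8 ⇒ b_0 = 9 − 0 − 8 = 1; all invariant factors of ∂_1 are 1 so no torsion. So H_0 ≅ Z.
rank ∂_1 = 8, rank ∂_2 = 0 ⇒ b_1 = 12 − 8 − 0 = 4. So H_1 ≅ Z^4.

H_0 ≅ Z,  H_1 ≅ Z^4.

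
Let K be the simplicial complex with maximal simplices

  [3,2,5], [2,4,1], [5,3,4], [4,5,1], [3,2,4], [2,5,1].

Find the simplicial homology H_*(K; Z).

We work with the vertex ordering 1 < 2 < 3 < 4 < 5. The simplices of K, each written with vertices in increasing order, are:

  0-simplices (5): [1], [2], [3], [4], [5]
  1-simplices (9): [1,2], [1,4], [1,5], [2,3], [2,4], [2,5], [3,4], [3,5], [4,5]
  2-simplices (6): [1,2,4], [1,2,5], [1,4,5], [2,3,4], [2,3,5], [3,4,5]

so the chain groups are C_0 ≅ Z^5, C_1 ≅ Z^9, C_2 ≅ Z^6.

∂_1: C_1 → C_0 maps an edge to its endpoints' difference, ∂[p,q] = q − p.
As a 5×9 matrix over Z this has rank 4, with invariant factors (1,1,1,1).

∂_2: C_2 → C_1 acts by ∂[p,q,r] = [q,r] − [p,r] + [p,q]. For instance
  ∂[1,2,4] = [2,4] − [1,4] + [1,2],
  ∂[3,4,5] = [4,5] − [3,5] + [3,4].
The resulting 9×6 matrix has rank 5, and its Smith normal form has invariant factors (1,1,1,1,1).

Reading off H_k = ker ∂_k / im ∂_{k+1}:

  H_0: rank C_0 − rank ∂_1 = 5 − 4 = 1, and the invariant factors of ∂_1 are all 1, so H_0 = Z.
  H_1: rank ker ∂_1 − rank ∂_2 = (9 − 4) − 5 = 0, and the invariant factors of ∂_2 are all 1, so H_1 = 0.
  H_2: rank ker ∂_2 − rank ∂_3 = (6 − 5) − 0 = 1, and there is no ∂_3, so H_2 = Z.

H_0 = Z,  H_1 = 0,  H_2 = Z.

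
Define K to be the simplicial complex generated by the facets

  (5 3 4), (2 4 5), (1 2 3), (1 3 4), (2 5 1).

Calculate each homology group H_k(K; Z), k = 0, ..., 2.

H_0 = Z,  H_1 = Z,  H_2 = 0.

Take the total order 1 < 2 < 3 < 4 < 5 on the vertex set. Then K (dimension 2) consists of the simplices:

  0-simplices (5): [1], [2], [3], [4], [5]
  1-simplices (10): [1,2], [1,3], [1,4], [1,5], [2,3], [2,4], [2,5], [3,4], [3,5], [4,5]
  2-simplices (5): [1,2,3], [1,2,5], [1,3,4], [2,4,5], [3,4,5]

giving chain groups C_0 ≅ Z^5, C_1 ≅ Z^10, C_2 ≅ Z^5.

∂_1: C_1 → C_0 maps an edge to its endpoints' difference, ∂[p,q] = q − p. For instance
  ∂[1,4] = [4] − [1].
The 5×10 boundary matrix has rank 4 and Smith normal form diag(1,1,1,1).

The boundary map ∂_2: C_2 → C_1 sends each 2-simplex [p,q,r] to [q,r] − [p,r] + [p,q]. For instance
  ∂[1,3,4] = [3,4] − [1,4] + [1,3],
  ∂[1,2,5] = [2,5] − [1,5] + [1,2].
The resulting 10×5 matrix has rank 5, and its Smith normal form has invariant factors (1,1,1,1,1).

Now H_k = ker ∂_k / im ∂_{k+1}, so:

  H_0: rank C_0 − rank ∂_1 = 5 − 4 = 1, and the invariant factors of ∂_1 are all 1, so H_0 = Z.
  H_1: rank ker ∂_1 − rank ∂_2 = (10 − 4) − 5 = 1, and the invariant factors of ∂_2 are all 1, so H_1 = Z.
  H_2: rank ker ∂_2 − rank ∂_3 = (5 − 5) − 0 = 0, and there is no ∂_3, so H_2 = 0.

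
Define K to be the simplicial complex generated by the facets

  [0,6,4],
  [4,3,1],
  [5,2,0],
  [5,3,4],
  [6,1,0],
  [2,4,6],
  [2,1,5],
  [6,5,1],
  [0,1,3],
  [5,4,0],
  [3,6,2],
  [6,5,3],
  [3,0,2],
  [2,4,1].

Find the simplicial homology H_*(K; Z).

We work with the vertex ordering 0 < 1 < 2 < 3 < 4 < 5 < 6. The simplices of K, each written with vertices in increasing order, are:

  0-simplices (7): [0], [1], [2], [3], [4], [5], [6]
  1-simplices (21): [0,1], [0,2], [0,3], [0,4], [0,5], [0,6], [1,2], [1,3], [1,4], [1,5], [1,6], [2,3], [2,4], [2,5], [2,6], [3,4], [3,5], [3,6], [4,5], [4,6], [5,6]
  2-simplices (14): [0,1,3], [0,1,6], [0,2,3], [0,2,5], [0,4,5], [0,4,6], [1,2,4], [1,2,5], [1,3,4], [1,5,6], [2,3,6], [2,4,6], [3,4,5], [3,5,6]

so the chain groups are C_0 ≅ Z^7, C_1 ≅ Z^21, C_2 ≅ Z^14.

The boundary map ∂_1: C_1 → C_0 maps an edge to its endpoints' difference, ∂[p,q] = q − p.
This gives a 7×21 integer matrix of rank 6; reducing to Smith normal form yields diagonal entries (1,1,1,1,1,1).

Boundary ∂_2: C_2 → C_1 sends each 2-simplex [p,q,r] to [q,r] − [p,r] + [p,q]. For instance
  ∂[0,2,5] = [2,5] − [0,5] + [0,2],
  ∂[3,4,5] = [4,5] − [3,5] + [3,4].
This gives a 21×14 integer matrix of rank 13; reducing to Smith normal form yields diagonal entries (1,1,1,1,1,1,1,1,1,1,1,1,1).

Computing H_k = (kernel of ∂_k) / (image of ∂_{k+1}):

  H_0: rank C_0 − rank ∂_1 = 7 − 6 = 1, and the invariant factors of ∂_1 are all 1, so H_0 ≅ Z.
  H_1: rank ker ∂_1 − rank ∂_2 = (21 − 6) − 13 = 2, and the invariant factors of ∂_2 are all 1, so H_1 ≅ Z^2.
  H_2: rank ker ∂_2 − rank ∂_3 = (14 − 13) − 0 = 1, and there is no ∂_3, so H_2 ≅ Z.

H_0 ≅ Z,  H_1 ≅ Z^2,  H_2 ≅ Z.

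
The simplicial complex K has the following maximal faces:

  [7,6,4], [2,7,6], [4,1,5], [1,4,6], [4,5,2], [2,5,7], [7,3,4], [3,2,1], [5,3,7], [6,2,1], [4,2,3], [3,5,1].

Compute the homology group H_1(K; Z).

Fix the vertex order 1 < 2 < 3 < 4 < 5 < 6 < 7 and write every simplex with vertices in increasing order. Then dim K = 2 and the simplices of K are:

  0-simplices (7): [1], [2], [3], [4], [5], [6], [7]
  1-simplices (18): [1,2], [1,3], [1,4], [1,5], [1,6], [2,3], [2,4], [2,5], [2,6], [2,7], [3,4], [3,5], [3,7], [4,5], [4,6], [4,7], [5,7], [6,7]
  2-simplices (12): [1,2,3], [1,2,6], [1,3,5], [1,4,5], [1,4,6], [2,3,4], [2,4,5], [2,5,7], [2,6,7], [3,4,7], [3,5,7], [4,6,7]

Hence C_0 ≅ Z^7, C_1 ≅ Z^18, C_2 ≅ Z^12.

∂_1: C_1 → C_0 sends each edge [p,q] (with p < q) to q − p.
As a 7×18 matrix over Z this has rank 6, with invariant factors (1,1,1,1,1,1).

Boundary ∂_2: C_2 → C_1 acts by ∂[p,q,r] = [q,r] − [p,r] + [p,q]. For instance
  ∂[1,2,6] = [2,6] − [1,6] + [1,2],
  ∂[4,6,7] = [6,7] − [4,7] + [4,6].
As a 18×12 matrix over Z this has rank 12, with invariant factors (1,1,1,1,1,1,1,1,1,1,1,2).

Computing H_k = (kernel of ∂_k) / (image of ∂_{k+1}):

  H_1: rank ker ∂_1 − rank ∂_2 = (18 − 6) − 12 = 0, and ∂_2 has invariant factor 2 > 1, so H_1 = Z/2Z.

(K is a triangulation of the real projective plane RP^2.)

H_1 = Z/2Z.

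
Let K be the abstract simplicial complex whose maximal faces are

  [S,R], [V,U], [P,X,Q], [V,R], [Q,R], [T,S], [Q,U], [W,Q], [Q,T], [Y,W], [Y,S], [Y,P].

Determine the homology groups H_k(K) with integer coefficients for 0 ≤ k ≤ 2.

K has 10 vertices, 14 edges, 1 triangle.
rank ∂_0 = 0, rank ∂_1 = 9 ⇒ b_0 = 10 − 0 − 9 = 1; all invariant factors of ∂_1 are 1 so no torsion. So H_0 = Z.
rank ∂_1 = 9, rank ∂_2 = 1 ⇒ b_1 = 14 − 9 − 1 = 4; all invariant factors of ∂_2 are 1 so no torsion. So H_1 = Z^4.
rank ∂_2 = 1, rank ∂_3 = 0 ⇒ b_2 = 1 − 1 − 0 = 0. So H_2 = 0.

H_0 ≅ Z,  H_1 ≅ Z^4,  H_2 = 0.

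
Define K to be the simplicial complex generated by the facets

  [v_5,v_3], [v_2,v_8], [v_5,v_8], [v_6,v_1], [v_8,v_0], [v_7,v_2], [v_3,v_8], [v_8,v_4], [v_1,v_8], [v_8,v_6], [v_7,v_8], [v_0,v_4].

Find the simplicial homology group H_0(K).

H_0 ≅ Z.

Order the vertices as v_0 < v_1 < v_2 < v_3 < v_4 < v_5 < v_6 < v_7 < v_8. Listing each simplex with vertices in this order, K has dimension 1 with simplices:

  0-simplices (9): [v_0], [v_1], [v_2], [v_3], [v_4], [v_5], [v_6], [v_7], [v_8]
  1-simplices (12): [v_0,v_4], [v_0,v_8], [v_1,v_6], [v_1,v_8], [v_2,v_7], [v_2,v_8], [v_3,v_5], [v_3,v_8], [v_4,v_8], [v_5,v_8], [v_6,v_8], [v_7,v_8]

Hence C_0 ≅ Z^9, C_1 ≅ Z^12.

The boundary map ∂_1: C_1 → C_0 sends each edge [p,q] (with p < q) to q − p. For instance
  ∂[v_7,v_8] = [v_8] − [v_7].
This gives a 9×12 integer matrix of rank 8; reducing to Smith normal form yields diagonal entries (1,1,1,1,1,1,1,1).

From H_k ≅ ker(∂_k) / im(∂_{k+1}) we obtain:

  H_0: rank C_0 − rank ∂_1 = 9 − 8 = 1, and the invariant factors of ∂_1 are all 1, so H_0 ≅ Z.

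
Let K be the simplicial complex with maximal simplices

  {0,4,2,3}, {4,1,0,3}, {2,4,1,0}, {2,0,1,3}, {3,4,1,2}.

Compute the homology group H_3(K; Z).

H_3 = Z.

K has 5 vertices, 10 edges, 10 triangles, 5 3-simplices.
rank ∂_3 = 4, rank ∂_4 = 0 ⇒ b_3 = 5 − 4 − 0 = 1. So H_3 ≅ Z.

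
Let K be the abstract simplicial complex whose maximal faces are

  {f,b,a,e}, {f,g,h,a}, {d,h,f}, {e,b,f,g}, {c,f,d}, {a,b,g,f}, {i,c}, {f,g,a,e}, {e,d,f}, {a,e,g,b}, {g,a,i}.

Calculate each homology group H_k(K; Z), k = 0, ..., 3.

We work with the vertex ordering a < b < c < d < e < f < g < h < i. The simplices of K, each written with vertices in increasing order, are:

  0-simplices (9): a, b, c, d, e, f, g, h, i
  1-simplices (21): ab, ae, af, ag, ah, ai, be, bf, bg, cd, cf, ci, de, df, dh, ef, eg, fg, fh, gh, gi
  2-simplices (17): abe, abf, abg, aef, aeg, afg, afh, agh, agi, bef, beg, bfg, cdf, def, dfh, efg, fgh
  3-simplices (6): abef, abeg, abfg, aefg, afgh, befg

Hence C_0 ≅ Z^9, C_1 ≅ Z^21, C_2 ≅ Z^17, C_3 ≅ Z^6.

Boundary ∂_1: C_1 → C_0 maps an edge to its endpoints' difference, ∂[p,q] = q − p. For instance
  ∂df = f − d.
The resulting 9×21 matrix has rank 8, and its Smith normal form has invariant factors (1,1,1,1,1,1,1,1).

∂_2: C_2 → C_1 acts by ∂[p,q,r] = [q,r] − [p,r] + [p,q]. For instance
  ∂agh = gh − ah + ag,
  ∂abe = be − ae + ab.
The 21×17 boundary matrix has rank 12 and Smith normal form diag(1,1,1,1,1,1,1,1,1,1,1,1).

The boundary map ∂_3: C_3 → C_2 sends each 3-simplex σ to the alternating sum Σ_i (−1)^i (σ with its i-th vertex removed). For instance
  ∂befg = efg − bfg + beg − bef,
  ∂afgh = fgh − agh + afh − afg.
As a 17×6 matrix over Z this has rank 5, with invariant factors (1,1,1,1,1).

Now H_k = ker ∂_k / im ∂_{k+1}, so:

  H_0: rank C_0 − rank ∂_1 = 9 − 8 = 1, and the invariant factors of ∂_1 are all 1, so H_0 ≅ Z.
  H_1: rank ker ∂_1 − rank ∂_2 = (21 − 8) − 12 = 1, and the invariant factors of ∂_2 are all 1, so H_1 ≅ Z.
  H_2: rank ker ∂_2 − rank ∂_3 = (17 − 12) − 5 = 0, and the invariant factors of ∂_3 are all 1, so H_2 ≅ 0.
  H_3: rank ker ∂_3 − rank ∂_4 = (6 − 5) − 0 = 1, and there is no ∂_4, so H_3 ≅ Z.

As a check, the Euler characteristic is 9 − 21 + 17 − 6 = -1, which agrees with 1 − 1 + 0 − 1 = -1.

H_0 ≅ Z,  H_1 ≅ Z,  H_2 = 0,  H_3 ≅ Z.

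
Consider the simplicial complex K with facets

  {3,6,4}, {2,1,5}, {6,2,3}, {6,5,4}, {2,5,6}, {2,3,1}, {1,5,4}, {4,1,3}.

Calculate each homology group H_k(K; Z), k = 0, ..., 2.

Order the vertices as 1 < 2 < 3 < 4 < 5 < 6. Listing each simplex with vertices in this order, K has dimension 2 with simplices:

  0-simplices (6): [1], [2], [3], [4], [5], [6]
  1-simplices (12): [1,2], [1,3], [1,4], [1,5], [2,3], [2,5], [2,6], [3,4], [3,6], [4,5], [4,6], [5,6]
  2-simplices (8): [1,2,3], [1,2,5], [1,3,4], [1,4,5], [2,3,6], [2,5,6], [3,4,6], [4,5,6]

so the chain groups are C_0 ≅ Z^6, C_1 ≅ Z^12, C_2 ≅ Z^8.

∂_1: C_1 → C_0 is given by ∂[p,q] = [q] − [p]. For instance
  ∂[2,3] = [3] − [2].
As a 6×12 matrix over Z this has rank 5, with invariant factors (1,1,1,1,1).

∂_2: C_2 → C_1 maps a triangle to the signed sum of its edges. For instance
  ∂[1,4,5] = [4,5] − [1,5] + [1,4],
  ∂[2,3,6] = [3,6] − [2,6] + [2,3].
As a 12×8 matrix over Z this has rank 7, with invariant factors (1,1,1,1,1,1,1).

Now H_k = ker ∂_k / im ∂_{k+1}, so:

  H_0: rank C_0 − rank ∂_1 = 6 − 5 = 1, and the invariant factors of ∂_1 are all 1, so H_0 ≅ Z.
  H_1: rank ker ∂_1 − rank ∂_2 = (12 − 5) − 7 = 0, and the invariant factors of ∂_2 are all 1, so H_1 ≅ 0.
  H_2: rank ker ∂_2 − rank ∂_3 = (8 − 7) − 0 = 1, and there is no ∂_3, so H_2 ≅ Z.

H_0 = Z,  H_1 = 0,  H_2 = Z.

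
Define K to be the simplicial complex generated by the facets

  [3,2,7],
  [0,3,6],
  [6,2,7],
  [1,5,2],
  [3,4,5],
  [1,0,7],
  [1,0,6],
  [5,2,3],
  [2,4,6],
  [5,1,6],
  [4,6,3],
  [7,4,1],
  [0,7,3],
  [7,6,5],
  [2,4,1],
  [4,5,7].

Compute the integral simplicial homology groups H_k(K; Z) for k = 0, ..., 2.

H_0 ≅ Z,  H_1 ≅ Z^2,  H_2 ≅ Z.

Take the total order 0 < 1 < 2 < 3 < 4 < 5 < 6 < 7 on the vertex set. Then K (dimension 2) consists of the simplices:

  0-simplices (8): [0], [1], [2], [3], [4], [5], [6], [7]
  1-simplices (24): (24 of them)
  2-simplices (16): [0,1,6], [0,1,7], [0,3,6], [0,3,7], [1,2,4], [1,2,5], [1,4,7], [1,5,6], [2,3,5], [2,3,7], [2,4,6], [2,6,7], [3,4,5], [3,4,6], [4,5,7], [5,6,7]

giving chain groups C_0 ≅ Z^8, C_1 ≅ Z^24, C_2 ≅ Z^16.

∂_1: C_1 → C_0 sends each edge [p,q] (with p < q) to q − p.
As a 8×24 matrix over Z this has rank 7, with invariant factors (1,1,1,1,1,1,1).

Boundary ∂_2: C_2 → C_1 sends each 2-simplex [p,q,r] to [q,r] − [p,r] + [p,q]. For instance
  ∂[0,1,7] = [1,7] − [0,7] + [0,1],
  ∂[4,5,7] = [5,7] − [4,7] + [4,5].
As a 24×16 matrix over Z this has rank 15, with invariant factors (1,1,1,1,1,1,1,1,1,1,1,1,1,1,1).

Now H_k = ker ∂_k / im ∂_{k+1}, so:

  H_0: rank C_0 − rank ∂_1 = 8 − 7 = 1, and the invariant factors of ∂_1 are all 1, so H_0 = Z.
  H_1: rank ker ∂_1 − rank ∂_2 = (24 − 7) − 15 = 2, and the invariant factors of ∂_2 are all 1, so H_1 = Z^2.
  H_2: rank ker ∂_2 − rank ∂_3 = (16 − 15) − 0 = 1, and there is no ∂_3, so H_2 = Z.

As a check, the Euler characteristic is 8 − 24 + 16 = 0, which agrees with 1 − 2 + 1 = 0.
(K is a triangulation of the torus T^2.)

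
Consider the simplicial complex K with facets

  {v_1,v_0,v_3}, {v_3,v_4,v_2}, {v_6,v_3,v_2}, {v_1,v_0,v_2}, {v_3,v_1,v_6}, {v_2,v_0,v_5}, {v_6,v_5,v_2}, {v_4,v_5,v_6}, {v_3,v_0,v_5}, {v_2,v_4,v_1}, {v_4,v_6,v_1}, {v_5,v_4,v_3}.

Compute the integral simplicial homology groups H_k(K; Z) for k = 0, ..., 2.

H_0 = Z,  H_1 = Z/2Z,  H_2 = 0.

K has 7 vertices, 18 edges, 12 triangles.
rank ∂_0 = 0, rank ∂_1 = 6 ⇒ b_0 = 7 − 0 − 6 = 1; all invariant factors of ∂_1 are 1 so no torsion. So H_0 = Z.
rank ∂_1 = 6, rank ∂_2 = 12 ⇒ b_1 = 18 − 6 − 12 = 0; ∂_2 has invariant factor(s) [2] giving torsion. So H_1 = Z/2Z.
rank ∂_2 = 12, rank ∂_3 = 0 ⇒ b_2 = 12 − 12 − 0 = 0. So H_2 = 0.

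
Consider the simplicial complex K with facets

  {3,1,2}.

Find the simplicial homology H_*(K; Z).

H_0 ≅ Z,  H_1 = 0,  H_2 = 0.

We work with the vertex ordering 1 < 2 < 3. The simplices of K, each written with vertices in increasing order, are:

  0-simplices (3): [1], [2], [3]
  1-simplices (3): [1,2], [1,3], [2,3]
  2-simplices (1): [1,2,3]

Hence C_0 ≅ Z^3, C_1 ≅ Z^3, C_2 ≅ Z^1.

The boundary map ∂_1: C_1 → C_0 is given by ∂[p,q] = [q] − [p].
As a 3×3 matrix over Z this has rank 2, with invariant factors (1,1).

Boundary ∂_2: C_2 → C_1 sends each 2-simplex [p,q,r] to [q,r] − [p,r] + [p,q]. For instance
  ∂[1,2,3] = [2,3] − [1,3] + [1,2].
The resulting 3×1 matrix has rank 1, and its Smith normal form has invariant factors (1).

Now H_k = ker ∂_k / im ∂_{k+1}, so:

  H_0: rank C_0 − rank ∂_1 = 3 − 2 = 1, and the invariant factors of ∂_1 are all 1, so H_0 ≅ Z.
  H_1: rank ker ∂_1 − rank ∂_2 = (3 − 2) − 1 = 0, and the invariant factors of ∂_2 are all 1, so H_1 ≅ 0.
  H_2: rank ker ∂_2 − rank ∂_3 = (1 − 1) − 0 = 0, and there is no ∂_3, so H_2 ≅ 0.

As a check, the Euler characteristic is 3 − 3 + 1 = 1, which agrees with 1 − 0 + 0 = 1.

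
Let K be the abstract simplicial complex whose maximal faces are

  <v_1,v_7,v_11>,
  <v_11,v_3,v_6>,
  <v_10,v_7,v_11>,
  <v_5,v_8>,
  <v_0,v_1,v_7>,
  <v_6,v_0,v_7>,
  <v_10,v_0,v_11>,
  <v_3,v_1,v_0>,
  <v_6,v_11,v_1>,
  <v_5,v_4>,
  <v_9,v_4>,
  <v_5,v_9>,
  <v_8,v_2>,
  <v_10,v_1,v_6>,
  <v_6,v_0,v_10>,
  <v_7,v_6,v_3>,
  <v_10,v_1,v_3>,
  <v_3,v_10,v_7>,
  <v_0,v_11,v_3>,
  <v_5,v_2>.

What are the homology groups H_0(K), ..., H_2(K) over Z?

Take the total order v_0 < v_1 < v_2 < v_3 < v_4 < v_5 < v_6 < v_7 < v_8 < v_9 < v_10 < v_11 on the vertex set. Then K (dimension 2) consists of the simplices:

  0-simplices (12): [v_0], [v_1], [v_2], [v_3], [v_4], [v_5], [v_6], [v_7], [v_8], [v_9], [v_10], [v_11]
  1-simplices (27): (27 of them)
  2-simplices (14): (14 of them)

Hence C_0 ≅ Z^12, C_1 ≅ Z^27, C_2 ≅ Z^14.

∂_1: C_1 → C_0 sends each edge [p,q] (with p < q) to q − p.
The resulting 12×27 matrix has rank 10, and its Smith normal form has invariant factors (1,1,1,1,1,1,1,1,1,1).

Boundary ∂_2: C_2 → C_1 sends each 2-simplex [p,q,r] to [q,r] − [p,r] + [p,q]. For instance
  ∂[v_0,v_1,v_7] = [v_1,v_7] − [v_0,v_7] + [v_0,v_1],
  ∂[v_1,v_7,v_11] = [v_7,v_11] − [v_1,v_11] + [v_1,v_7].
The 27×14 boundary matrix has rank 13 and Smith normal form diag(1,1,1,1,1,1,1,1,1,1,1,1,1).

From H_k ≅ ker(∂_k) / im(∂_{k+1}) we obtain:

  H_0: rank C_0 − rank ∂_1 = 12 − 10 = 2, and the invariant factors of ∂_1 are all 1, so H_0 = Z^2.
  H_1: rank ker ∂_1 − rank ∂_2 = (27 − 10) − 13 = 4, and the invariant factors of ∂_2 are all 1, so H_1 = Z^4.
  H_2: rank ker ∂_2 − rank ∂_3 = (14 − 13) − 0 = 1, and there is no ∂_3, so H_2 = Z.

(K is a triangulation of the disjoint union of a wedge of 2 circles and the torus T^2.)

H_0 ≅ Z^2,  H_1 ≅ Z^4,  H_2 ≅ Z.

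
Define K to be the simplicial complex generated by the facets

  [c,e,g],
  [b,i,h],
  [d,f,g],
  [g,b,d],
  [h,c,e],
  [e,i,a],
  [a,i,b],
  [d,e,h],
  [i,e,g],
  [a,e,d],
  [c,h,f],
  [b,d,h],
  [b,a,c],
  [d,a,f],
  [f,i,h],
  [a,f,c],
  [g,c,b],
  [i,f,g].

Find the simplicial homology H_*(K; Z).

H_0 ≅ Z,  H_1 ≅ Z^2,  H_2 ≅ Z.

Take the total order a < b < c < d < e < f < g < h < i on the vertex set. Then K (dimension 2) consists of the simplices:

  0-simplices (9): a, b, c, d, e, f, g, h, i
  1-simplices (27): ab, ac, ad, ae, af, ai, bc, bd, bg, bh, bi, ce, cf, cg, ch, de, df, dg, dh, eg, eh, ei, fg, fh, fi, gi, hi
  2-simplices (18): abc, abi, acf, ade, adf, aei, bcg, bdg, bdh, bhi, ceg, ceh, cfh, deh, dfg, egi, fgi, fhi

giving chain groups C_0 ≅ Z^9, C_1 ≅ Z^27, C_2 ≅ Z^18.

Boundary ∂_1: C_1 → C_0 sends each edge [p,q] (with p < q) to q − p.
The 9×27 boundary matrix has rank 8 and Smith normal form diag(1,1,1,1,1,1,1,1).

The boundary map ∂_2: C_2 → C_1 acts by ∂[p,q,r] = [q,r] − [p,r] + [p,q]. For instance
  ∂adf = df − af + ad,
  ∂fgi = gi − fi + fg.
This gives a 27×18 integer matrix of rank 17; reducing to Smith normal form yields diagonal entries (1,1,1,1,1,1,1,1,1,1,1,1,1,1,1,1,1).

Computing H_k = (kernel of ∂_k) / (image of ∂_{k+1}):

  H_0: rank C_0 − rank ∂_1 = 9 − 8 = 1, and the invariant factors of ∂_1 are all 1, so H_0 ≅ Z.
  H_1: rank ker ∂_1 − rank ∂_2 = (27 − 8) − 17 = 2, and the invariant factors of ∂_2 are all 1, so H_1 ≅ Z^2.
  H_2: rank ker ∂_2 − rank ∂_3 = (18 − 17) − 0 = 1, and there is no ∂_3, so H_2 ≅ Z.

As a check, the Euler characteristic is 9 − 27 + 18 = 0, which agrees with 1 − 2 + 1 = 0.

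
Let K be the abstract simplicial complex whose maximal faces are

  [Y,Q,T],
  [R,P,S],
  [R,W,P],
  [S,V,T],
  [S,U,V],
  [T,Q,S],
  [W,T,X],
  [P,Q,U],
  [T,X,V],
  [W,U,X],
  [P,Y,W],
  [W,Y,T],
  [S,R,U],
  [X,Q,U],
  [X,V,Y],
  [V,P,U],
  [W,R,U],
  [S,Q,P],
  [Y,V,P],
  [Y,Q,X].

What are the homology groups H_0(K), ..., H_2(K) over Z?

H_0 ≅ Z,  H_1 ≅ Z ⊕ Z/2Z,  H_2 = 0.

Fix the vertex order P < Q < R < S < T < U < V < W < X < Y and write every simplex with vertices in increasing order. Then dim K = 2 and the simplices of K are:

  0-simplices (10): P, Q, R, S, T, U, V, W, X, Y
  1-simplices (30): PQ, PR, PS, PU, PV, PW, PY, QS, QT, QU, QX, QY, RS, RU, RW, ST, SU, SV, TV, TW, TX, TY, UV, UW, UX, VX, VY, WX, WY, XY
  2-simplices (20): PQS, PQU, PRS, PRW, PUV, PVY, PWY, QST, QTY, QUX, QXY, RSU, RUW, STV, SUV, TVX, TWX, TWY, UWX, VXY

giving chain groups C_0 ≅ Z^10, C_1 ≅ Z^30, C_2 ≅ Z^20.

∂_1: C_1 → C_0 sends each edge [p,q] (with p < q) to q − p.
The resulting 10×30 matrix has rank 9, and its Smith normal form has invariant factors (1,1,1,1,1,1,1,1,1).

The boundary map ∂_2: C_2 → C_1 acts by ∂[p,q,r] = [q,r] − [p,r] + [p,q]. For instance
  ∂RSU = SU − RU + RS,
  ∂TWY = WY − TY + TW.
The resulting 30×20 matrix has rank 20, and its Smith normal form has invariant factors (1,1,1,1,1,1,1,1,1,1,1,1,1,1,1,1,1,1,1,2).

From H_k ≅ ker(∂_k) / im(∂_{k+1}) we obtain:

  H_0: rank C_0 − rank ∂_1 = 10 − 9 = 1, and the invariant factors of ∂_1 are all 1, so H_0 ≅ Z.
  H_1: rank ker ∂_1 − rank ∂_2 = (30 − 9) − 20 = 1, and ∂_2 has invariant factor 2 > 1, so H_1 ≅ Z ⊕ Z/2Z.
  H_2: rank ker ∂_2 − rank ∂_3 = (20 − 20) − 0 = 0, and there is no ∂_3, so H_2 ≅ 0.

As a check, the Euler characteristic is 10 − 30 + 20 = 0, which agrees with 1 − 1 + 0 = 0.
(K is a triangulation of the Klein bottle.)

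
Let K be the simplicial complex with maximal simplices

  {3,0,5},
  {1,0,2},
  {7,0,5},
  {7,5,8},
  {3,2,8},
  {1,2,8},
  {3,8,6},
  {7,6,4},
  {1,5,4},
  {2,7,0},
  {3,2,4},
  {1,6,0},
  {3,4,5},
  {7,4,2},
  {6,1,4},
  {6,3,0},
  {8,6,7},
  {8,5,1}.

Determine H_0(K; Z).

H_0 = Z.

We work with the vertex ordering 0 < 1 < 2 < 3 < 4 < 5 < 6 < 7 < 8. The simplices of K, each written with vertices in increasing order, are:

  0-simplices (9): [0], [1], [2], [3], [4], [5], [6], [7], [8]
  1-simplices (27): (27 of them)
  2-simplices (18): [0,1,2], [0,1,6], [0,2,7], [0,3,5], [0,3,6], [0,5,7], [1,2,8], [1,4,5], [1,4,6], [1,5,8], [2,3,4], [2,3,8], [2,4,7], [3,4,5], [3,6,8], [4,6,7], [5,7,8], [6,7,8]

so the chain groups are C_0 ≅ Z^9, C_1 ≅ Z^27, C_2 ≅ Z^18.

∂_1: C_1 → C_0 maps an edge to its endpoints' difference, ∂[p,q] = q − p. For instance
  ∂[2,4] = [4] − [2].
The 9×27 boundary matrix has rank 8 and Smith normal form diag(1,1,1,1,1,1,1,1).

The boundary map ∂_2: C_2 → C_1 maps a triangle to the signed sum of its edges. For instance
  ∂[1,4,5] = [4,5] − [1,5] + [1,4],
  ∂[3,4,5] = [4,5] − [3,5] + [3,4].
The 27×18 boundary matrix has rank 17 and Smith normal form diag(1,1,1,1,1,1,1,1,1,1,1,1,1,1,1,1,1).

Reading off H_k = ker ∂_k / im ∂_{k+1}:

  H_0: rank C_0 − rank ∂_1 = 9 − 8 = 1, and the invariant factors of ∂_1 are all 1, so H_0 ≅ Z.

(K is a triangulation of the torus T^2.)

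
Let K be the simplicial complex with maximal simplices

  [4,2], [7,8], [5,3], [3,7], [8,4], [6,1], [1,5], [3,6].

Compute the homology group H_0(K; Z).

Order the vertices as 1 < 2 < 3 < 4 < 5 < 6 < 7 < 8. Listing each simplex with vertices in this order, K has dimension 1 with simplices:

  0-simplices (8): [1], [2], [3], [4], [5], [6], [7], [8]
  1-simplices (8): [1,5], [1,6], [2,4], [3,5], [3,6], [3,7], [4,8], [7,8]

giving chain groups C_0 ≅ Z^8, C_1 ≅ Z^8.

Boundary ∂_1: C_1 → C_0 sends each edge [p,q] (with p < q) to q − p. For instance
  ∂[7,8] = [8] − [7].
This gives a 8×8 integer matrix of rank 7; reducing to Smith normal form yields diagonal entries (1,1,1,1,1,1,1).

Reading off H_k = ker ∂_k / im ∂_{k+1}:

  H_0: rank C_0 − rank ∂_1 = 8 − 7 = 1, and the invariant factors of ∂_1 are all 1, so H_0 ≅ Z.

H_0 = Z.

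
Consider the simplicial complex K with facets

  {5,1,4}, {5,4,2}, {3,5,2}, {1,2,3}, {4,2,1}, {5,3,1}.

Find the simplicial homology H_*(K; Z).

We work with the vertex ordering 1 < 2 < 3 < 4 < 5. The simplices of K, each written with vertices in increasing order, are:

  0-simplices (5): [1], [2], [3], [4], [5]
  1-simplices (9): [1,2], [1,3], [1,4], [1,5], [2,3], [2,4], [2,5], [3,5], [4,5]
  2-simplices (6): [1,2,3], [1,2,4], [1,3,5], [1,4,5], [2,3,5], [2,4,5]

giving chain groups C_0 ≅ Z^5, C_1 ≅ Z^9, C_2 ≅ Z^6.

Boundary ∂_1: C_1 → C_0 maps an edge to its endpoints' difference, ∂[p,q] = q − p.
As a 5×9 matrix over Z this has rank 4, with invariant factors (1,1,1,1).

∂_2: C_2 → C_1 sends each 2-simplex [p,q,r] to [q,r] − [p,r] + [p,q]. For instance
  ∂[2,3,5] = [3,5] − [2,5] + [2,3],
  ∂[1,2,3] = [2,3] − [1,3] + [1,2].
The resulting 9×6 matrix has rank 5, and its Smith normal form has invariant factors (1,1,1,1,1).

Computing H_k = (kernel of ∂_k) / (image of ∂_{k+1}):

  H_0: rank C_0 − rank ∂_1 = 5 − 4 = 1, and the invariant factors of ∂_1 are all 1, so H_0 ≅ Z.
  H_1: rank ker ∂_1 − rank ∂_2 = (9 − 4) − 5 = 0, and the invariant factors of ∂_2 are all 1, so H_1 ≅ 0.
  H_2: rank ker ∂_2 − rank ∂_3 = (6 − 5) − 0 = 1, and there is no ∂_3, so H_2 ≅ Z.

H_0 = Z,  H_1 = 0,  H_2 = Z.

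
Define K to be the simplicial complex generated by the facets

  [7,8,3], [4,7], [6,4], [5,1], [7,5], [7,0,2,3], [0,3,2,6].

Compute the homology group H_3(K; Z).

H_3 ≅ 0.

Take the total order 0 < 1 < 2 < 3 < 4 < 5 < 6 < 7 < 8 on the vertex set. Then K (dimension 3) consists of the simplices:

  0-simplices (9): [0], [1], [2], [3], [4], [5], [6], [7], [8]
  1-simplices (15): [0,2], [0,3], [0,6], [0,7], [1,5], [2,3], [2,6], [2,7], [3,6], [3,7], [3,8], [4,6], [4,7], [5,7], [7,8]
  2-simplices (8): [0,2,3], [0,2,6], [0,2,7], [0,3,6], [0,3,7], [2,3,6], [2,3,7], [3,7,8]
  3-simplices (2): [0,2,3,6], [0,2,3,7]

so the chain groups are C_0 ≅ Z^9, C_1 ≅ Z^15, C_2 ≅ Z^8, C_3 ≅ Z^2.

Boundary ∂_1: C_1 → C_0 maps an edge to its endpoints' difference, ∂[p,q] = q − p.
The 9×15 boundary matrix has rank 8 and Smith normal form diag(1,1,1,1,1,1,1,1).

The boundary map ∂_2: C_2 → C_1 maps a triangle to the signed sum of its edges. For instance
  ∂[0,3,6] = [3,6] − [0,6] + [0,3],
  ∂[0,2,6] = [2,6] − [0,6] + [0,2].
This gives a 15×8 integer matrix of rank 6; reducing to Smith normal form yields diagonal entries (1,1,1,1,1,1).

∂_3: C_3 → C_2 sends each 3-simplex σ to the alternating sum Σ_i (−1)^i (σ with its i-th vertex removed). For instance
  ∂[0,2,3,6] = [2,3,6] − [0,3,6] + [0,2,6] − [0,2,3],
  ∂[0,2,3,7] = [2,3,7] − [0,3,7] + [0,2,7] − [0,2,3].
This gives a 8×2 integer matrix of rank 2; reducing to Smith normal form yields diagonal entries (1,1).

Computing H_k = (kernel of ∂_k) / (image of ∂_{k+1}):

  H_3: rank ker ∂_3 − rank ∂_4 = (2 − 2) − 0 = 0, and there is no ∂_4, so H_3 ≅ 0.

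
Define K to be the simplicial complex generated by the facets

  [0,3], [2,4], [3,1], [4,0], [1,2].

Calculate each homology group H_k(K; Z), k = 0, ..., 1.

H_0 = Z,  H_1 = Z.

Fix the vertex order 0 < 1 < 2 < 3 < 4 and write every simplex with vertices in increasing order. Then dim K = 1 and the simplices of K are:

  0-simplices (5): [0], [1], [2], [3], [4]
  1-simplices (5): [0,3], [0,4], [1,2], [1,3], [2,4]

giving chain groups C_0 ≅ Z^5, C_1 ≅ Z^5.

Boundary ∂_1: C_1 → C_0 is given by ∂[p,q] = [q] − [p].
As a 5×5 matrix over Z this has rank 4, with invariant factors (1,1,1,1).

From H_k ≅ ker(∂_k) / im(∂_{k+1}) we obtain:

  H_0: rank C_0 − rank ∂_1 = 5 − 4 = 1, and the invariant factors of ∂_1 are all 1, so H_0 ≅ Z.
  H_1: rank ker ∂_1 − rank ∂_2 = (5 − 4) − 0 = 1, and there is no ∂_2, so H_1 ≅ Z.

(K is a triangulation of the circle S^1.)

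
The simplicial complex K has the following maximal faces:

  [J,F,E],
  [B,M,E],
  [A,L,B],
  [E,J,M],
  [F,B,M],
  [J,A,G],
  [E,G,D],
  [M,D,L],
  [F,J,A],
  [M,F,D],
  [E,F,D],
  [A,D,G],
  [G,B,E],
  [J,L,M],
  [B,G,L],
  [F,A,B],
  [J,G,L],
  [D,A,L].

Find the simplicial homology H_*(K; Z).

H_0 ≅ Z,  H_1 ≅ Z ⊕ Z/2,  H_2 = 0.

K has 9 vertices, 27 edges, 18 triangles.
rank ∂_0 = 0, rank ∂_1 = 8 ⇒ b_0 = 9 − 0 − 8 = 1; all invariant factors of ∂_1 are 1 so no torsion. So H_0 ≅ Z.
rank ∂_1 = 8, rank ∂_2 = 18 ⇒ b_1 = 27 − 8 − 18 = 1; ∂_2 has invariant factor(s) [2] giving torsion. So H_1 ≅ Z ⊕ Z/2.
rank ∂_2 = 18, rank ∂_3 = 0 ⇒ b_2 = 18 − 18 − 0 = 0. So H_2 ≅ 0.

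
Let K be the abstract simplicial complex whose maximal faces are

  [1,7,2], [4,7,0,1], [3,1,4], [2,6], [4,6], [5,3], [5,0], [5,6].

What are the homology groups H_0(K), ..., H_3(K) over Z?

We work with the vertex ordering 0 < 1 < 2 < 3 < 4 < 5 < 6 < 7. The simplices of K, each written with vertices in increasing order, are:

  0-simplices (8): [0], [1], [2], [3], [4], [5], [6], [7]
  1-simplices (15): [0,1], [0,4], [0,5], [0,7], [1,2], [1,3], [1,4], [1,7], [2,6], [2,7], [3,4], [3,5], [4,6], [4,7], [5,6]
  2-simplices (6): [0,1,4], [0,1,7], [0,4,7], [1,2,7], [1,3,4], [1,4,7]
  3-simplices (1): [0,1,4,7]

so the chain groups are C_0 ≅ Z^8, C_1 ≅ Z^15, C_2 ≅ Z^6, C_3 ≅ Z^1.

The boundary map ∂_1: C_1 → C_0 sends each edge [p,q] (with p < q) to q − p.
The 8×15 boundary matrix has rank 7 and Smith normal form diag(1,1,1,1,1,1,1).

Boundary ∂_2: C_2 → C_1 acts by ∂[p,q,r] = [q,r] − [p,r] + [p,q]. For instance
  ∂[0,4,7] = [4,7] − [0,7] + [0,4],
  ∂[0,1,4] = [1,4] − [0,4] + [0,1].
This gives a 15×6 integer matrix of rank 5; reducing to Smith normal form yields diagonal entries (1,1,1,1,1).

∂_3: C_3 → C_2 sends each 3-simplex σ to the alternating sum Σ_i (−1)^i (σ with its i-th vertex removed). For instance
  ∂[0,1,4,7] = [1,4,7] − [0,4,7] + [0,1,7] − [0,1,4].
The 6×1 boundary matrix has rank 1 and Smith normal form diag(1).

Computing H_k = (kernel of ∂_k) / (image of ∂_{k+1}):

  H_0: rank C_0 − rank ∂_1 = 8 − 7 = 1, and the invariant factors of ∂_1 are all 1, so H_0 ≅ Z.
  H_1: rank ker ∂_1 − rank ∂_2 = (15 − 7) − 5 = 3, and the invariant factors of ∂_2 are all 1, so H_1 ≅ Z^3.
  H_2: rank ker ∂_2 − rank ∂_3 = (6 − 5) − 1 = 0, and the invariant factors of ∂_3 are all 1, so H_2 ≅ 0.
  H_3: rank ker ∂_3 − rank ∂_4 = (1 − 1) − 0 = 0, and there is no ∂_4, so H_3 ≅ 0.

H_0 ≅ Z,  H_1 ≅ Z^3,  H_2 = 0,  H_3 = 0.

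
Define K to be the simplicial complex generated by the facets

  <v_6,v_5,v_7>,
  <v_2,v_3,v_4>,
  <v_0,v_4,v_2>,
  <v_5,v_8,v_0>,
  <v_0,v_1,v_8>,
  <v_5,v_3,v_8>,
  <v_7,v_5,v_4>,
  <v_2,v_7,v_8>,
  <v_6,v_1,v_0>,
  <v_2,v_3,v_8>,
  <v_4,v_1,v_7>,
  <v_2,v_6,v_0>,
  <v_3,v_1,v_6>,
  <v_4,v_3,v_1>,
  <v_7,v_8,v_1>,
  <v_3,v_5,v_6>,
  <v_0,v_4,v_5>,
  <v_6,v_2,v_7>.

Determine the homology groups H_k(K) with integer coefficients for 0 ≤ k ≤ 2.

Fix the vertex order v_0 < v_1 < v_2 < v_3 < v_4 < v_5 < v_6 < v_7 < v_8 and write every simplex with vertices in increasing order. Then dim K = 2 and the simplices of K are:

  0-simplices (9): [v_0], [v_1], [v_2], [v_3], [v_4], [v_5], [v_6], [v_7], [v_8]
  1-simplices (27): (27 of them)
  2-simplices (18): (18 of them)

Hence C_0 ≅ Z^9, C_1 ≅ Z^27, C_2 ≅ Z^18.

Boundary ∂_1: C_1 → C_0 is given by ∂[p,q] = [q] − [p]. For instance
  ∂[v_3,v_5] = [v_5] − [v_3].
The resulting 9×27 matrix has rank 8, and its Smith normal form has invariant factors (1,1,1,1,1,1,1,1).

Boundary ∂_2: C_2 → C_1 maps a triangle to the signed sum of its edges. For instance
  ∂[v_0,v_2,v_4] = [v_2,v_4] − [v_0,v_4] + [v_0,v_2],
  ∂[v_0,v_1,v_6] = [v_1,v_6] − [v_0,v_6] + [v_0,v_1].
This gives a 27×18 integer matrix of rank 17; reducing to Smith normal form yields diagonal entries (1,1,1,1,1,1,1,1,1,1,1,1,1,1,1,1,1).

Computing H_k = (kernel of ∂_k) / (image of ∂_{k+1}):

  H_0: rank C_0 − rank ∂_1 = 9 − 8 = 1, and the invariant factors of ∂_1 are all 1, so H_0 ≅ Z.
  H_1: rank ker ∂_1 − rank ∂_2 = (27 − 8) − 17 = 2, and the invariant factors of ∂_2 are all 1, so H_1 ≅ Z^2.
  H_2: rank ker ∂_2 − rank ∂_3 = (18 − 17) − 0 = 1, and there is no ∂_3, so H_2 ≅ Z.

H_0 ≅ Z,  H_1 ≅ Z^2,  H_2 ≅ Z.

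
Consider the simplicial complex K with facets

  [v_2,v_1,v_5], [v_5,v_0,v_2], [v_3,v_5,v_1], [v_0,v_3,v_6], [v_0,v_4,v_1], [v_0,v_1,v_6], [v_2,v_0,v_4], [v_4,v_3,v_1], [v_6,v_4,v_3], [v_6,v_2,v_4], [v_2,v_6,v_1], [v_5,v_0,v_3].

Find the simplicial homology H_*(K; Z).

H_0 = Z,  H_1 = Z/2,  H_2 = 0.

Take the total order v_0 < v_1 < v_2 < v_3 < v_4 < v_5 < v_6 on the vertex set. Then K (dimension 2) consists of the simplices:

  0-simplices (7): [v_0], [v_1], [v_2], [v_3], [v_4], [v_5], [v_6]
  1-simplices (18): (18 of them)
  2-simplices (12): (12 of them)

giving chain groups C_0 ≅ Z^7, C_1 ≅ Z^18, C_2 ≅ Z^12.

∂_1: C_1 → C_0 maps an edge to its endpoints' difference, ∂[p,q] = q − p. For instance
  ∂[v_3,v_6] = [v_6] − [v_3].
As a 7×18 matrix over Z this has rank 6, with invariant factors (1,1,1,1,1,1).

The boundary map ∂_2: C_2 → C_1 maps a triangle to the signed sum of its edges. For instance
  ∂[v_1,v_3,v_5] = [v_3,v_5] − [v_1,v_5] + [v_1,v_3],
  ∂[v_0,v_1,v_4] = [v_1,v_4] − [v_0,v_4] + [v_0,v_1].
The 18×12 boundary matrix has rank 12 and Smith normal form diag(1,1,1,1,1,1,1,1,1,1,1,2).

Now H_k = ker ∂_k / im ∂_{k+1}, so:

  H_0: rank C_0 − rank ∂_1 = 7 − 6 = 1, and the invariant factors of ∂_1 are all 1, so H_0 ≅ Z.
  H_1: rank ker ∂_1 − rank ∂_2 = (18 − 6) − 12 = 0, and ∂_2 has invariant factor 2 > 1, so H_1 ≅ Z/2.
  H_2: rank ker ∂_2 − rank ∂_3 = (12 − 12) − 0 = 0, and there is no ∂_3, so H_2 ≅ 0.

As a check, the Euler characteristic is 7 − 18 + 12 = 1, which agrees with 1 − 0 + 0 = 1.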